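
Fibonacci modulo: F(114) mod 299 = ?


F(k) mod 299 for k=1..114:
1, 1, 2, 3, 5, 8, 13, 21, 34, 55, 89, 144, 233, 78, 12, 90, 102, 192, 294, 187, 182, 70, 252, 23, 275, 298, 274, 273, 248, 222, 171, 94, 265, 60, 26, 86, 112, 198, 11, 209, 220, 130, 51, 181, 232, 114, 47, 161, 208, 70, 278, 49, 28, 77, 105, 182, 287, 170, 158, 29, 187, 216, 104, 21, 125, 146, 271, 118, 90, 208, 298, 207, 206, 114, 21, 135, 156, 291, 148, 140, 288, 129, 118, 247, 66, 14, 80, 94, 174, 268, 143, 112, 255, 68, 24, 92, 116, 208, 25, 233, 258, 192, 151, 44, 195, 239, 135, 75, 210, 285, 196, 182, 79, 261
F(114) mod 299 = 261


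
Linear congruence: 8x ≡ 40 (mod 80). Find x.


GCD(8, 80) = 8 divides 40
Divide: 1x ≡ 5 (mod 10)
x ≡ 5 (mod 10)


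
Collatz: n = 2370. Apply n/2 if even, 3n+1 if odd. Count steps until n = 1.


2370 → 1185 → 3556 → 1778 → 889 → 2668 → 1334 → 667 → 2002 → 1001 → 3004 → 1502 → 751 → 2254 → 1127 → 3382 → 1691 → 5074 → 2537 → 7612 → 3806 → 1903 → 5710 → 2855 → 8566 → 4283 → 12850 → 6425 → 19276 → 9638 → 4819 → 14458 → 7229 → 21688 → 10844 → 5422 → 2711 → 8134 → 4067 → 12202 → 6101 → 18304 → 9152 → 4576 → 2288 → 1144 → 572 → 286 → 143 → 430 → 215 → 646 → 323 → 970 → 485 → 1456 → 728 → 364 → 182 → 91 → 274 → 137 → 412 → 206 → 103 → 310 → 155 → 466 → 233 → 700 → 350 → 175 → 526 → 263 → 790 → 395 → 1186 → 593 → 1780 → 890 → 445 → 1336 → 668 → 334 → 167 → 502 → 251 → 754 → 377 → 1132 → 566 → 283 → 850 → 425 → 1276 → 638 → 319 → 958 → 479 → 1438 → 719 → 2158 → 1079 → 3238 → 1619 → 4858 → 2429 → 7288 → 3644 → 1822 → 911 → 2734 → 1367 → 4102 → 2051 → 6154 → 3077 → 9232 → 4616 → 2308 → 1154 → 577 → 1732 → 866 → 433 → 1300 → 650 → 325 → 976 → 488 → 244 → 122 → 61 → 184 → 92 → 46 → 23 → 70 → 35 → 106 → 53 → 160 → 80 → 40 → 20 → 10 → 5 → 16 → 8 → 4 → 2 → 1
Total steps = 151

151 steps


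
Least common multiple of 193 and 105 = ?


GCD(193, 105) = 1
LCM = 193*105/1 = 20265/1 = 20265

LCM = 20265


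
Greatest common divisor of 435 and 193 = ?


435 = 2 * 193 + 49
193 = 3 * 49 + 46
49 = 1 * 46 + 3
46 = 15 * 3 + 1
3 = 3 * 1 + 0
GCD = 1


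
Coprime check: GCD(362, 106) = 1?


Euclidean algorithm:
362 = 3 * 106 + 44
106 = 2 * 44 + 18
44 = 2 * 18 + 8
18 = 2 * 8 + 2
8 = 4 * 2 + 0
GCD(362, 106) = 2

No, not coprime (GCD = 2)


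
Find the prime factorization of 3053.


3053 / 43 = 71
71 / 71 = 1
3053 = 43 × 71


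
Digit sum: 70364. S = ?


7 + 0 + 3 + 6 + 4 = 20


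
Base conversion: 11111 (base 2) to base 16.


11111 (base 2) = 31 (decimal)
31 (decimal) = 1F (base 16)


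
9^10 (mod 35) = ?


9^1 mod 35 = 9
9^2 mod 35 = 11
9^3 mod 35 = 29
9^4 mod 35 = 16
9^5 mod 35 = 4
9^6 mod 35 = 1
9^7 mod 35 = 9
9^8 mod 35 = 11
9^9 mod 35 = 29
9^10 mod 35 = 16


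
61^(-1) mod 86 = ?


Use the extended Euclidean algorithm on (86, 61); each row r = 86*s + 61*t:
r=86, s=1, t=0
r=61, s=0, t=1
q=1: r=25, s=1, t=-1   [86*(1) + 61*(-1) = 25]
q=2: r=11, s=-2, t=3   [86*(-2) + 61*(3) = 11]
q=2: r=3, s=5, t=-7   [86*(5) + 61*(-7) = 3]
q=3: r=2, s=-17, t=24   [86*(-17) + 61*(24) = 2]
q=1: r=1, s=22, t=-31   [86*(22) + 61*(-31) = 1]
q=2: r=0, s=-61, t=86   [86*(-61) + 61*(86) = 0]
GCD = 1 with t = -31, so 61*(-31) ≡ 1 (mod 86)
Inverse = -31 mod 86 = 55
Check: 61 * 55 = 3355 ≡ 1 (mod 86)

61^(-1) ≡ 55 (mod 86)


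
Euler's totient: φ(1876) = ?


1876 = 2^2 × 7 × 67
Prime factors: 2, 7, 67
φ(1876) = 1876 × (1-1/2) × (1-1/7) × (1-1/67)
= 1876 × 1/2 × 6/7 × 66/67 = 792

φ(1876) = 792


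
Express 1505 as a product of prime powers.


1505 / 5 = 301
301 / 7 = 43
43 / 43 = 1
1505 = 5 × 7 × 43


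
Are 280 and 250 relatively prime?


Euclidean algorithm:
280 = 1 * 250 + 30
250 = 8 * 30 + 10
30 = 3 * 10 + 0
GCD(280, 250) = 10

No, not coprime (GCD = 10)


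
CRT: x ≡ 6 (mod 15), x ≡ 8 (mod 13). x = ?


M = 15*13 = 195
M1 = M/15 = 13, M2 = M/13 = 15
M1^(-1) mod 15 = 7, M2^(-1) mod 13 = 7
x = 6*13*7 + 8*15*7 = 1386
1386 mod 195 = 21
Check: 21 mod 15 = 6 ✓, 21 mod 13 = 8 ✓

x ≡ 21 (mod 195)


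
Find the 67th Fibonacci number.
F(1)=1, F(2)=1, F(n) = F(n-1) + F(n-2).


Sequence: 1, 1, 2, 3, 5, 8, 13, 21, 34, 55, 89, 144, 233, 377, 610, 987, 1597, 2584, 4181, 6765, 10946, 17711, 28657, 46368, 75025, 121393, 196418, 317811, 514229, 832040, 1346269, 2178309, 3524578, 5702887, 9227465, 14930352, 24157817, 39088169, 63245986, 102334155, 165580141, 267914296, 433494437, 701408733, 1134903170, 1836311903, 2971215073, 4807526976, 7778742049, 12586269025, 20365011074, 32951280099, 53316291173, 86267571272, 139583862445, 225851433717, 365435296162, 591286729879, 956722026041, 1548008755920, 2504730781961, 4052739537881, 6557470319842, 10610209857723, 17167680177565, 27777890035288, 44945570212853
F(67) = 44945570212853


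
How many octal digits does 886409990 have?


886409990 in base 8 = 6465305406
Number of digits = 10

10 digits (base 8)


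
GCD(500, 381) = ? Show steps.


500 = 1 * 381 + 119
381 = 3 * 119 + 24
119 = 4 * 24 + 23
24 = 1 * 23 + 1
23 = 23 * 1 + 0
GCD = 1


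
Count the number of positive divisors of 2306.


2306 = 2^1 × 1153^1
d(2306) = (1+1) × (1+1) = 4

4 divisors


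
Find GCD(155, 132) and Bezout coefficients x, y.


Tabular extended Euclidean (each row: r = 155*s + 132*t):
r=155, s=1, t=0
r=132, s=0, t=1
q=1: r=23, s=1, t=-1   [155*(1) + 132*(-1) = 23]
q=5: r=17, s=-5, t=6   [155*(-5) + 132*(6) = 17]
q=1: r=6, s=6, t=-7   [155*(6) + 132*(-7) = 6]
q=2: r=5, s=-17, t=20   [155*(-17) + 132*(20) = 5]
q=1: r=1, s=23, t=-27   [155*(23) + 132*(-27) = 1]
q=5: r=0, s=-132, t=155   [155*(-132) + 132*(155) = 0]
GCD = 1; from the row with r=1: x=23, y=-27
Check: 155*(23) + 132*(-27) = 3565 - 3564 = 1

GCD = 1, x = 23, y = -27


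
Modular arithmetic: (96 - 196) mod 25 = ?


96 - 196 = -100
-100 mod 25 = 0


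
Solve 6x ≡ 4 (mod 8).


GCD(6, 8) = 2 divides 4
Divide: 3x ≡ 2 (mod 4)
x ≡ 2 (mod 4)


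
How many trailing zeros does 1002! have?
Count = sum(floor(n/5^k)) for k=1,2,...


floor(1002/5) = 200
floor(1002/25) = 40
floor(1002/125) = 8
floor(1002/625) = 1
Total = 249

249 trailing zeros


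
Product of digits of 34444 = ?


3 × 4 × 4 × 4 × 4 = 768


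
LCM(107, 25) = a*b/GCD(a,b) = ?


GCD(107, 25) = 1
LCM = 107*25/1 = 2675/1 = 2675

LCM = 2675


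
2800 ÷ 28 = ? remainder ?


2800 = 28 * 100 + 0
Check: 2800 + 0 = 2800

q = 100, r = 0


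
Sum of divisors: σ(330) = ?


Divisors of 330: 1, 2, 3, 5, 6, 10, 11, 15, 22, 30, 33, 55, 66, 110, 165, 330
Sum = 1 + 2 + 3 + 5 + 6 + 10 + 11 + 15 + 22 + 30 + 33 + 55 + 66 + 110 + 165 + 330 = 864

σ(330) = 864


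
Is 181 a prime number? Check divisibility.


Check divisors up to sqrt(181) = 13.4536
No divisors found.
181 is prime.

Yes, 181 is prime


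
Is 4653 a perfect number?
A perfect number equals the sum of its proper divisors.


Proper divisors of 4653: 1, 3, 9, 11, 33, 47, 99, 141, 423, 517, 1551
Sum = 1 + 3 + 9 + 11 + 33 + 47 + 99 + 141 + 423 + 517 + 1551 = 2835

No, 4653 is not perfect (2835 ≠ 4653)


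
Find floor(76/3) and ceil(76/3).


76/3 = 25.3333
floor = 25
ceil = 26

floor = 25, ceil = 26


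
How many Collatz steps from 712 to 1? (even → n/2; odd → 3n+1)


712 → 356 → 178 → 89 → 268 → 134 → 67 → 202 → 101 → 304 → 152 → 76 → 38 → 19 → 58 → 29 → 88 → 44 → 22 → 11 → 34 → 17 → 52 → 26 → 13 → 40 → 20 → 10 → 5 → 16 → 8 → 4 → 2 → 1
Total steps = 33

33 steps


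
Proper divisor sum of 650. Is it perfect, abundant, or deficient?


Proper divisors: 1, 2, 5, 10, 13, 25, 26, 50, 65, 130, 325
Sum = 1 + 2 + 5 + 10 + 13 + 25 + 26 + 50 + 65 + 130 + 325 = 652
652 > 650 → abundant

s(650) = 652 (abundant)


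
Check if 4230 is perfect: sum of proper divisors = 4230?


Proper divisors of 4230: 1, 2, 3, 5, 6, 9, 10, 15, 18, 30, 45, 47, 90, 94, 141, 235, 282, 423, 470, 705, 846, 1410, 2115
Sum = 1 + 2 + 3 + 5 + 6 + 9 + 10 + 15 + 18 + 30 + 45 + 47 + 90 + 94 + 141 + 235 + 282 + 423 + 470 + 705 + 846 + 1410 + 2115 = 7002

No, 4230 is not perfect (7002 ≠ 4230)


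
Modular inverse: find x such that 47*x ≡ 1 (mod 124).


Use the extended Euclidean algorithm on (124, 47); each row r = 124*s + 47*t:
r=124, s=1, t=0
r=47, s=0, t=1
q=2: r=30, s=1, t=-2   [124*(1) + 47*(-2) = 30]
q=1: r=17, s=-1, t=3   [124*(-1) + 47*(3) = 17]
q=1: r=13, s=2, t=-5   [124*(2) + 47*(-5) = 13]
q=1: r=4, s=-3, t=8   [124*(-3) + 47*(8) = 4]
q=3: r=1, s=11, t=-29   [124*(11) + 47*(-29) = 1]
q=4: r=0, s=-47, t=124   [124*(-47) + 47*(124) = 0]
GCD = 1 with t = -29, so 47*(-29) ≡ 1 (mod 124)
Inverse = -29 mod 124 = 95
Check: 47 * 95 = 4465 ≡ 1 (mod 124)

47^(-1) ≡ 95 (mod 124)


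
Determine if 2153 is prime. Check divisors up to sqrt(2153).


Check divisors up to sqrt(2153) = 46.4004
No divisors found.
2153 is prime.

Yes, 2153 is prime


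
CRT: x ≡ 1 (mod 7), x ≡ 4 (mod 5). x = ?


M = 7*5 = 35
M1 = M/7 = 5, M2 = M/5 = 7
M1^(-1) mod 7 = 3, M2^(-1) mod 5 = 3
x = 1*5*3 + 4*7*3 = 99
99 mod 35 = 29
Check: 29 mod 7 = 1 ✓, 29 mod 5 = 4 ✓

x ≡ 29 (mod 35)


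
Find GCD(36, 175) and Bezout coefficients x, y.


Tabular extended Euclidean (each row: r = 36*s + 175*t):
r=36, s=1, t=0
r=175, s=0, t=1
q=0: r=36, s=1, t=0   [36*(1) + 175*(0) = 36]
q=4: r=31, s=-4, t=1   [36*(-4) + 175*(1) = 31]
q=1: r=5, s=5, t=-1   [36*(5) + 175*(-1) = 5]
q=6: r=1, s=-34, t=7   [36*(-34) + 175*(7) = 1]
q=5: r=0, s=175, t=-36   [36*(175) + 175*(-36) = 0]
GCD = 1; from the row with r=1: x=-34, y=7
Check: 36*(-34) + 175*(7) = -1224 + 1225 = 1

GCD = 1, x = -34, y = 7


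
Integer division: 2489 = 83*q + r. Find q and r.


2489 = 83 * 29 + 82
Check: 2407 + 82 = 2489

q = 29, r = 82


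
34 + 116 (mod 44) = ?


34 + 116 = 150
150 mod 44 = 18


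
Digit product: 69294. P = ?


6 × 9 × 2 × 9 × 4 = 3888


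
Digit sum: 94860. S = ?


9 + 4 + 8 + 6 + 0 = 27


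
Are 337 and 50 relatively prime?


Euclidean algorithm:
337 = 6 * 50 + 37
50 = 1 * 37 + 13
37 = 2 * 13 + 11
13 = 1 * 11 + 2
11 = 5 * 2 + 1
2 = 2 * 1 + 0
GCD(337, 50) = 1

Yes, coprime (GCD = 1)


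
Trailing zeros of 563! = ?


floor(563/5) = 112
floor(563/25) = 22
floor(563/125) = 4
Total = 138

138 trailing zeros


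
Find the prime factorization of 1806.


1806 / 2 = 903
903 / 3 = 301
301 / 7 = 43
43 / 43 = 1
1806 = 2 × 3 × 7 × 43


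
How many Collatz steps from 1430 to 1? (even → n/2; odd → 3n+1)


1430 → 715 → 2146 → 1073 → 3220 → 1610 → 805 → 2416 → 1208 → 604 → 302 → 151 → 454 → 227 → 682 → 341 → 1024 → 512 → 256 → 128 → 64 → 32 → 16 → 8 → 4 → 2 → 1
Total steps = 26

26 steps


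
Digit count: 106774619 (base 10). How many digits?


106774619 has 9 digits in base 10
floor(log10(106774619)) + 1 = floor(8.0285) + 1 = 9

9 digits (base 10)


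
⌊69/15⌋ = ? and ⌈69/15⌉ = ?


69/15 = 4.6000
floor = 4
ceil = 5

floor = 4, ceil = 5


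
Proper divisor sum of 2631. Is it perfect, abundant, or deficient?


Proper divisors: 1, 3, 877
Sum = 1 + 3 + 877 = 881
881 < 2631 → deficient

s(2631) = 881 (deficient)


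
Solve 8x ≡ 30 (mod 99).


GCD(8, 99) = 1, unique solution
a^(-1) mod 99 = 62
x = 62 * 30 mod 99 = 78

x ≡ 78 (mod 99)


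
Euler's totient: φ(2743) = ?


2743 = 13 × 211
Prime factors: 13, 211
φ(2743) = 2743 × (1-1/13) × (1-1/211)
= 2743 × 12/13 × 210/211 = 2520

φ(2743) = 2520


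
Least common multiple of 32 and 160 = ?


GCD(32, 160) = 32
LCM = 32*160/32 = 5120/32 = 160

LCM = 160


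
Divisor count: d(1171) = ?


1171 = 1171^1
d(1171) = (1+1) = 2

2 divisors


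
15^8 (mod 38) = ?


15^1 mod 38 = 15
15^2 mod 38 = 35
15^3 mod 38 = 31
15^4 mod 38 = 9
15^5 mod 38 = 21
15^6 mod 38 = 11
15^7 mod 38 = 13
15^8 mod 38 = 5


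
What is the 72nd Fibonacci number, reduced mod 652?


F(k) mod 652 for k=1..72:
1, 1, 2, 3, 5, 8, 13, 21, 34, 55, 89, 144, 233, 377, 610, 335, 293, 628, 269, 245, 514, 107, 621, 76, 45, 121, 166, 287, 453, 88, 541, 629, 518, 495, 361, 204, 565, 117, 30, 147, 177, 324, 501, 173, 22, 195, 217, 412, 629, 389, 366, 103, 469, 572, 389, 309, 46, 355, 401, 104, 505, 609, 462, 419, 229, 648, 225, 221, 446, 15, 461, 476
F(72) mod 652 = 476


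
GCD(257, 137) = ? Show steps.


257 = 1 * 137 + 120
137 = 1 * 120 + 17
120 = 7 * 17 + 1
17 = 17 * 1 + 0
GCD = 1


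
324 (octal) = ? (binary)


324 (base 8) = 212 (decimal)
212 (decimal) = 11010100 (base 2)


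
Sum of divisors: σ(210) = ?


Divisors of 210: 1, 2, 3, 5, 6, 7, 10, 14, 15, 21, 30, 35, 42, 70, 105, 210
Sum = 1 + 2 + 3 + 5 + 6 + 7 + 10 + 14 + 15 + 21 + 30 + 35 + 42 + 70 + 105 + 210 = 576

σ(210) = 576


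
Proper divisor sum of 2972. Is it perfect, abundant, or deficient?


Proper divisors: 1, 2, 4, 743, 1486
Sum = 1 + 2 + 4 + 743 + 1486 = 2236
2236 < 2972 → deficient

s(2972) = 2236 (deficient)


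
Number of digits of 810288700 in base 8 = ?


810288700 in base 8 = 6023003074
Number of digits = 10

10 digits (base 8)


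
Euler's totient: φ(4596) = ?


4596 = 2^2 × 3 × 383
Prime factors: 2, 3, 383
φ(4596) = 4596 × (1-1/2) × (1-1/3) × (1-1/383)
= 4596 × 1/2 × 2/3 × 382/383 = 1528

φ(4596) = 1528


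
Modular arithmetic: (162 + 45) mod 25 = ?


162 + 45 = 207
207 mod 25 = 7


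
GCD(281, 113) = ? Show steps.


281 = 2 * 113 + 55
113 = 2 * 55 + 3
55 = 18 * 3 + 1
3 = 3 * 1 + 0
GCD = 1


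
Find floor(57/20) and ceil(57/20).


57/20 = 2.8500
floor = 2
ceil = 3

floor = 2, ceil = 3


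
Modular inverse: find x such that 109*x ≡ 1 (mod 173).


Use the extended Euclidean algorithm on (173, 109); each row r = 173*s + 109*t:
r=173, s=1, t=0
r=109, s=0, t=1
q=1: r=64, s=1, t=-1   [173*(1) + 109*(-1) = 64]
q=1: r=45, s=-1, t=2   [173*(-1) + 109*(2) = 45]
q=1: r=19, s=2, t=-3   [173*(2) + 109*(-3) = 19]
q=2: r=7, s=-5, t=8   [173*(-5) + 109*(8) = 7]
q=2: r=5, s=12, t=-19   [173*(12) + 109*(-19) = 5]
q=1: r=2, s=-17, t=27   [173*(-17) + 109*(27) = 2]
q=2: r=1, s=46, t=-73   [173*(46) + 109*(-73) = 1]
q=2: r=0, s=-109, t=173   [173*(-109) + 109*(173) = 0]
GCD = 1 with t = -73, so 109*(-73) ≡ 1 (mod 173)
Inverse = -73 mod 173 = 100
Check: 109 * 100 = 10900 ≡ 1 (mod 173)

109^(-1) ≡ 100 (mod 173)


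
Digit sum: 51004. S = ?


5 + 1 + 0 + 0 + 4 = 10


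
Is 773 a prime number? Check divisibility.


Check divisors up to sqrt(773) = 27.8029
No divisors found.
773 is prime.

Yes, 773 is prime


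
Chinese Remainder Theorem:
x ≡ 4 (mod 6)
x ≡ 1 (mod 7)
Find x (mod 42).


M = 6*7 = 42
M1 = M/6 = 7, M2 = M/7 = 6
M1^(-1) mod 6 = 1, M2^(-1) mod 7 = 6
x = 4*7*1 + 1*6*6 = 64
64 mod 42 = 22
Check: 22 mod 6 = 4 ✓, 22 mod 7 = 1 ✓

x ≡ 22 (mod 42)


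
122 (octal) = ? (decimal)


122 (base 8) = 82 (decimal)
82 (decimal) = 82 (base 10)


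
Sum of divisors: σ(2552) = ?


Divisors of 2552: 1, 2, 4, 8, 11, 22, 29, 44, 58, 88, 116, 232, 319, 638, 1276, 2552
Sum = 1 + 2 + 4 + 8 + 11 + 22 + 29 + 44 + 58 + 88 + 116 + 232 + 319 + 638 + 1276 + 2552 = 5400

σ(2552) = 5400


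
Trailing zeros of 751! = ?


floor(751/5) = 150
floor(751/25) = 30
floor(751/125) = 6
floor(751/625) = 1
Total = 187

187 trailing zeros


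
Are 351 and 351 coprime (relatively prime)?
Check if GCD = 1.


Euclidean algorithm:
351 = 1 * 351 + 0
GCD(351, 351) = 351

No, not coprime (GCD = 351)


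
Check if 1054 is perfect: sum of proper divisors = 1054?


Proper divisors of 1054: 1, 2, 17, 31, 34, 62, 527
Sum = 1 + 2 + 17 + 31 + 34 + 62 + 527 = 674

No, 1054 is not perfect (674 ≠ 1054)


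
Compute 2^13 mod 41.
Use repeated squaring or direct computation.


2^1 mod 41 = 2
2^2 mod 41 = 4
2^3 mod 41 = 8
2^4 mod 41 = 16
2^5 mod 41 = 32
2^6 mod 41 = 23
2^7 mod 41 = 5
2^8 mod 41 = 10
2^9 mod 41 = 20
2^10 mod 41 = 40
2^11 mod 41 = 39
2^12 mod 41 = 37
2^13 mod 41 = 33


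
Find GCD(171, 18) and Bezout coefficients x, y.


Tabular extended Euclidean (each row: r = 171*s + 18*t):
r=171, s=1, t=0
r=18, s=0, t=1
q=9: r=9, s=1, t=-9   [171*(1) + 18*(-9) = 9]
q=2: r=0, s=-2, t=19   [171*(-2) + 18*(19) = 0]
GCD = 9; from the row with r=9: x=1, y=-9
Check: 171*(1) + 18*(-9) = 171 - 162 = 9

GCD = 9, x = 1, y = -9


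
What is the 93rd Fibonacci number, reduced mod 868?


F(k) mod 868 for k=1..93:
1, 1, 2, 3, 5, 8, 13, 21, 34, 55, 89, 144, 233, 377, 610, 119, 729, 848, 709, 689, 530, 351, 13, 364, 377, 741, 250, 123, 373, 496, 1, 497, 498, 127, 625, 752, 509, 393, 34, 427, 461, 20, 481, 501, 114, 615, 729, 476, 337, 813, 282, 227, 509, 736, 377, 245, 622, 867, 621, 620, 373, 125, 498, 623, 253, 8, 261, 269, 530, 799, 461, 392, 853, 377, 362, 739, 233, 104, 337, 441, 778, 351, 261, 612, 5, 617, 622, 371, 125, 496, 621, 249, 2
F(93) mod 868 = 2


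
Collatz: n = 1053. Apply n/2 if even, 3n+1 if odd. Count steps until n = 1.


1053 → 3160 → 1580 → 790 → 395 → 1186 → 593 → 1780 → 890 → 445 → 1336 → 668 → 334 → 167 → 502 → 251 → 754 → 377 → 1132 → 566 → 283 → 850 → 425 → 1276 → 638 → 319 → 958 → 479 → 1438 → 719 → 2158 → 1079 → 3238 → 1619 → 4858 → 2429 → 7288 → 3644 → 1822 → 911 → 2734 → 1367 → 4102 → 2051 → 6154 → 3077 → 9232 → 4616 → 2308 → 1154 → 577 → 1732 → 866 → 433 → 1300 → 650 → 325 → 976 → 488 → 244 → 122 → 61 → 184 → 92 → 46 → 23 → 70 → 35 → 106 → 53 → 160 → 80 → 40 → 20 → 10 → 5 → 16 → 8 → 4 → 2 → 1
Total steps = 80

80 steps


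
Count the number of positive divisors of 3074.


3074 = 2^1 × 29^1 × 53^1
d(3074) = (1+1) × (1+1) × (1+1) = 8

8 divisors


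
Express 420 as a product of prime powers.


420 / 2 = 210
210 / 2 = 105
105 / 3 = 35
35 / 5 = 7
7 / 7 = 1
420 = 2^2 × 3 × 5 × 7


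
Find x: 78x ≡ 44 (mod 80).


GCD(78, 80) = 2 divides 44
Divide: 39x ≡ 22 (mod 40)
x ≡ 18 (mod 40)


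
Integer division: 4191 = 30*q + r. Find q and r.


4191 = 30 * 139 + 21
Check: 4170 + 21 = 4191

q = 139, r = 21


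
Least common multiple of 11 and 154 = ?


GCD(11, 154) = 11
LCM = 11*154/11 = 1694/11 = 154

LCM = 154


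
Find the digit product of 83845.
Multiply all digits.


8 × 3 × 8 × 4 × 5 = 3840


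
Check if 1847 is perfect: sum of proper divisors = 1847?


Proper divisors of 1847: 1
Sum = 1 = 1

No, 1847 is not perfect (1 ≠ 1847)


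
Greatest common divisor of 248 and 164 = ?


248 = 1 * 164 + 84
164 = 1 * 84 + 80
84 = 1 * 80 + 4
80 = 20 * 4 + 0
GCD = 4


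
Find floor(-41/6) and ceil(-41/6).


-41/6 = -6.8333
floor = -7
ceil = -6

floor = -7, ceil = -6


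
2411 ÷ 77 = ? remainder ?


2411 = 77 * 31 + 24
Check: 2387 + 24 = 2411

q = 31, r = 24


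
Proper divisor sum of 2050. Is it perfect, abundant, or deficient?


Proper divisors: 1, 2, 5, 10, 25, 41, 50, 82, 205, 410, 1025
Sum = 1 + 2 + 5 + 10 + 25 + 41 + 50 + 82 + 205 + 410 + 1025 = 1856
1856 < 2050 → deficient

s(2050) = 1856 (deficient)


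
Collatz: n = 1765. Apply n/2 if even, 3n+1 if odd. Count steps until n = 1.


1765 → 5296 → 2648 → 1324 → 662 → 331 → 994 → 497 → 1492 → 746 → 373 → 1120 → 560 → 280 → 140 → 70 → 35 → 106 → 53 → 160 → 80 → 40 → 20 → 10 → 5 → 16 → 8 → 4 → 2 → 1
Total steps = 29

29 steps


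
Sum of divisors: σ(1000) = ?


Divisors of 1000: 1, 2, 4, 5, 8, 10, 20, 25, 40, 50, 100, 125, 200, 250, 500, 1000
Sum = 1 + 2 + 4 + 5 + 8 + 10 + 20 + 25 + 40 + 50 + 100 + 125 + 200 + 250 + 500 + 1000 = 2340

σ(1000) = 2340


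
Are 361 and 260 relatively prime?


Euclidean algorithm:
361 = 1 * 260 + 101
260 = 2 * 101 + 58
101 = 1 * 58 + 43
58 = 1 * 43 + 15
43 = 2 * 15 + 13
15 = 1 * 13 + 2
13 = 6 * 2 + 1
2 = 2 * 1 + 0
GCD(361, 260) = 1

Yes, coprime (GCD = 1)


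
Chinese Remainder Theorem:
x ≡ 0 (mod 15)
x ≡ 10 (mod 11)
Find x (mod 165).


M = 15*11 = 165
M1 = M/15 = 11, M2 = M/11 = 15
M1^(-1) mod 15 = 11, M2^(-1) mod 11 = 3
x = 0*11*11 + 10*15*3 = 450
450 mod 165 = 120
Check: 120 mod 15 = 0 ✓, 120 mod 11 = 10 ✓

x ≡ 120 (mod 165)


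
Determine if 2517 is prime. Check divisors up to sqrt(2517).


2517 / 3 = 839 (exact division)
2517 is NOT prime.

No, 2517 is not prime


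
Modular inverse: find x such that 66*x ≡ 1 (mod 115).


Use the extended Euclidean algorithm on (115, 66); each row r = 115*s + 66*t:
r=115, s=1, t=0
r=66, s=0, t=1
q=1: r=49, s=1, t=-1   [115*(1) + 66*(-1) = 49]
q=1: r=17, s=-1, t=2   [115*(-1) + 66*(2) = 17]
q=2: r=15, s=3, t=-5   [115*(3) + 66*(-5) = 15]
q=1: r=2, s=-4, t=7   [115*(-4) + 66*(7) = 2]
q=7: r=1, s=31, t=-54   [115*(31) + 66*(-54) = 1]
q=2: r=0, s=-66, t=115   [115*(-66) + 66*(115) = 0]
GCD = 1 with t = -54, so 66*(-54) ≡ 1 (mod 115)
Inverse = -54 mod 115 = 61
Check: 66 * 61 = 4026 ≡ 1 (mod 115)

66^(-1) ≡ 61 (mod 115)


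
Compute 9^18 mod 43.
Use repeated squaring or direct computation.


9^1 mod 43 = 9
9^2 mod 43 = 38
9^3 mod 43 = 41
9^4 mod 43 = 25
9^5 mod 43 = 10
9^6 mod 43 = 4
9^7 mod 43 = 36
9^8 mod 43 = 23
9^9 mod 43 = 35
9^10 mod 43 = 14
9^11 mod 43 = 40
9^12 mod 43 = 16
9^13 mod 43 = 15
9^14 mod 43 = 6
9^15 mod 43 = 11
9^16 mod 43 = 13
9^17 mod 43 = 31
9^18 mod 43 = 21


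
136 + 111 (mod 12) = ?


136 + 111 = 247
247 mod 12 = 7


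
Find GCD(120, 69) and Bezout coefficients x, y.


Tabular extended Euclidean (each row: r = 120*s + 69*t):
r=120, s=1, t=0
r=69, s=0, t=1
q=1: r=51, s=1, t=-1   [120*(1) + 69*(-1) = 51]
q=1: r=18, s=-1, t=2   [120*(-1) + 69*(2) = 18]
q=2: r=15, s=3, t=-5   [120*(3) + 69*(-5) = 15]
q=1: r=3, s=-4, t=7   [120*(-4) + 69*(7) = 3]
q=5: r=0, s=23, t=-40   [120*(23) + 69*(-40) = 0]
GCD = 3; from the row with r=3: x=-4, y=7
Check: 120*(-4) + 69*(7) = -480 + 483 = 3

GCD = 3, x = -4, y = 7


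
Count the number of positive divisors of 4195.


4195 = 5^1 × 839^1
d(4195) = (1+1) × (1+1) = 4

4 divisors


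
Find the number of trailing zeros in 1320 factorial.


floor(1320/5) = 264
floor(1320/25) = 52
floor(1320/125) = 10
floor(1320/625) = 2
Total = 328

328 trailing zeros


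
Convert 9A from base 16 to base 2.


9A (base 16) = 154 (decimal)
154 (decimal) = 10011010 (base 2)


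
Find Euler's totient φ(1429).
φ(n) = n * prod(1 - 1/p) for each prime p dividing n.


1429 = 1429
Prime factors: 1429
φ(1429) = 1429 × (1-1/1429)
= 1429 × 1428/1429 = 1428

φ(1429) = 1428


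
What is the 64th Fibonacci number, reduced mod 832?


F(k) mod 832 for k=1..64:
1, 1, 2, 3, 5, 8, 13, 21, 34, 55, 89, 144, 233, 377, 610, 155, 765, 88, 21, 109, 130, 239, 369, 608, 145, 753, 66, 819, 53, 40, 93, 133, 226, 359, 585, 112, 697, 809, 674, 651, 493, 312, 805, 285, 258, 543, 801, 512, 481, 161, 642, 803, 613, 584, 365, 117, 482, 599, 249, 16, 265, 281, 546, 827
F(64) mod 832 = 827


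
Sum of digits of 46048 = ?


4 + 6 + 0 + 4 + 8 = 22


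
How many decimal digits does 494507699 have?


494507699 has 9 digits in base 10
floor(log10(494507699)) + 1 = floor(8.6942) + 1 = 9

9 digits (base 10)


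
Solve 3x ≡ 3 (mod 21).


GCD(3, 21) = 3 divides 3
Divide: 1x ≡ 1 (mod 7)
x ≡ 1 (mod 7)


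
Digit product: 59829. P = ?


5 × 9 × 8 × 2 × 9 = 6480


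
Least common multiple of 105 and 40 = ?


GCD(105, 40) = 5
LCM = 105*40/5 = 4200/5 = 840

LCM = 840


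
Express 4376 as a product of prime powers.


4376 / 2 = 2188
2188 / 2 = 1094
1094 / 2 = 547
547 / 547 = 1
4376 = 2^3 × 547


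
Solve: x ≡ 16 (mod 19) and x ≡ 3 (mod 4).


M = 19*4 = 76
M1 = M/19 = 4, M2 = M/4 = 19
M1^(-1) mod 19 = 5, M2^(-1) mod 4 = 3
x = 16*4*5 + 3*19*3 = 491
491 mod 76 = 35
Check: 35 mod 19 = 16 ✓, 35 mod 4 = 3 ✓

x ≡ 35 (mod 76)


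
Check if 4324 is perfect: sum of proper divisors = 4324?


Proper divisors of 4324: 1, 2, 4, 23, 46, 47, 92, 94, 188, 1081, 2162
Sum = 1 + 2 + 4 + 23 + 46 + 47 + 92 + 94 + 188 + 1081 + 2162 = 3740

No, 4324 is not perfect (3740 ≠ 4324)


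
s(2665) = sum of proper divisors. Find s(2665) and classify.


Proper divisors: 1, 5, 13, 41, 65, 205, 533
Sum = 1 + 5 + 13 + 41 + 65 + 205 + 533 = 863
863 < 2665 → deficient

s(2665) = 863 (deficient)


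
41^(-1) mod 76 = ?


Use the extended Euclidean algorithm on (76, 41); each row r = 76*s + 41*t:
r=76, s=1, t=0
r=41, s=0, t=1
q=1: r=35, s=1, t=-1   [76*(1) + 41*(-1) = 35]
q=1: r=6, s=-1, t=2   [76*(-1) + 41*(2) = 6]
q=5: r=5, s=6, t=-11   [76*(6) + 41*(-11) = 5]
q=1: r=1, s=-7, t=13   [76*(-7) + 41*(13) = 1]
q=5: r=0, s=41, t=-76   [76*(41) + 41*(-76) = 0]
GCD = 1 with t = 13, so 41*(13) ≡ 1 (mod 76)
Inverse = 13 mod 76 = 13
Check: 41 * 13 = 533 ≡ 1 (mod 76)

41^(-1) ≡ 13 (mod 76)


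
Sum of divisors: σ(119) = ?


Divisors of 119: 1, 7, 17, 119
Sum = 1 + 7 + 17 + 119 = 144

σ(119) = 144


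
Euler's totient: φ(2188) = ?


2188 = 2^2 × 547
Prime factors: 2, 547
φ(2188) = 2188 × (1-1/2) × (1-1/547)
= 2188 × 1/2 × 546/547 = 1092

φ(2188) = 1092


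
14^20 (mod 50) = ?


14^1 mod 50 = 14
14^2 mod 50 = 46
14^3 mod 50 = 44
14^4 mod 50 = 16
14^5 mod 50 = 24
14^6 mod 50 = 36
14^7 mod 50 = 4
14^8 mod 50 = 6
14^9 mod 50 = 34
14^10 mod 50 = 26
14^11 mod 50 = 14
14^12 mod 50 = 46
14^13 mod 50 = 44
14^14 mod 50 = 16
14^15 mod 50 = 24
14^16 mod 50 = 36
14^17 mod 50 = 4
14^18 mod 50 = 6
14^19 mod 50 = 34
14^20 mod 50 = 26


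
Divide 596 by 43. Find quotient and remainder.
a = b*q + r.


596 = 43 * 13 + 37
Check: 559 + 37 = 596

q = 13, r = 37


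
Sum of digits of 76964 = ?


7 + 6 + 9 + 6 + 4 = 32


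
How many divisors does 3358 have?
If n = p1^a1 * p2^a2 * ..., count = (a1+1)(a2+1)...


3358 = 2^1 × 23^1 × 73^1
d(3358) = (1+1) × (1+1) × (1+1) = 8

8 divisors


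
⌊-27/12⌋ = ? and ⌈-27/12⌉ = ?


-27/12 = -2.2500
floor = -3
ceil = -2

floor = -3, ceil = -2


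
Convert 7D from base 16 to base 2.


7D (base 16) = 125 (decimal)
125 (decimal) = 1111101 (base 2)


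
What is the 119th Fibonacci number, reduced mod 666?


F(k) mod 666 for k=1..119:
1, 1, 2, 3, 5, 8, 13, 21, 34, 55, 89, 144, 233, 377, 610, 321, 265, 586, 185, 105, 290, 395, 19, 414, 433, 181, 614, 129, 77, 206, 283, 489, 106, 595, 35, 630, 665, 629, 628, 591, 553, 478, 365, 177, 542, 53, 595, 648, 577, 559, 470, 363, 167, 530, 31, 561, 592, 487, 413, 234, 647, 215, 196, 411, 607, 352, 293, 645, 272, 251, 523, 108, 631, 73, 38, 111, 149, 260, 409, 3, 412, 415, 161, 576, 71, 647, 52, 33, 85, 118, 203, 321, 524, 179, 37, 216, 253, 469, 56, 525, 581, 440, 355, 129, 484, 613, 431, 378, 143, 521, 664, 519, 517, 370, 221, 591, 146, 71, 217
F(119) mod 666 = 217


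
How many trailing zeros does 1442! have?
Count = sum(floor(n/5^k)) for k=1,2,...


floor(1442/5) = 288
floor(1442/25) = 57
floor(1442/125) = 11
floor(1442/625) = 2
Total = 358

358 trailing zeros


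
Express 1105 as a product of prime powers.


1105 / 5 = 221
221 / 13 = 17
17 / 17 = 1
1105 = 5 × 13 × 17


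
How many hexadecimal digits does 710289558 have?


710289558 in base 16 = 2A562896
Number of digits = 8

8 digits (base 16)


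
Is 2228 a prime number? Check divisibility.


2228 / 2 = 1114 (exact division)
2228 is NOT prime.

No, 2228 is not prime


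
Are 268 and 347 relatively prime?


Euclidean algorithm:
347 = 1 * 268 + 79
268 = 3 * 79 + 31
79 = 2 * 31 + 17
31 = 1 * 17 + 14
17 = 1 * 14 + 3
14 = 4 * 3 + 2
3 = 1 * 2 + 1
2 = 2 * 1 + 0
GCD(268, 347) = 1

Yes, coprime (GCD = 1)


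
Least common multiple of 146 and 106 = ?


GCD(146, 106) = 2
LCM = 146*106/2 = 15476/2 = 7738

LCM = 7738


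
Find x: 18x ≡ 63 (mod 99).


GCD(18, 99) = 9 divides 63
Divide: 2x ≡ 7 (mod 11)
x ≡ 9 (mod 11)


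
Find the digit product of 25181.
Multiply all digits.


2 × 5 × 1 × 8 × 1 = 80


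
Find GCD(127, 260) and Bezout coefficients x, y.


Tabular extended Euclidean (each row: r = 127*s + 260*t):
r=127, s=1, t=0
r=260, s=0, t=1
q=0: r=127, s=1, t=0   [127*(1) + 260*(0) = 127]
q=2: r=6, s=-2, t=1   [127*(-2) + 260*(1) = 6]
q=21: r=1, s=43, t=-21   [127*(43) + 260*(-21) = 1]
q=6: r=0, s=-260, t=127   [127*(-260) + 260*(127) = 0]
GCD = 1; from the row with r=1: x=43, y=-21
Check: 127*(43) + 260*(-21) = 5461 - 5460 = 1

GCD = 1, x = 43, y = -21


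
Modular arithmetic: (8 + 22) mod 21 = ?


8 + 22 = 30
30 mod 21 = 9


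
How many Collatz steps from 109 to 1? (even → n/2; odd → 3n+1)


109 → 328 → 164 → 82 → 41 → 124 → 62 → 31 → 94 → 47 → 142 → 71 → 214 → 107 → 322 → 161 → 484 → 242 → 121 → 364 → 182 → 91 → 274 → 137 → 412 → 206 → 103 → 310 → 155 → 466 → 233 → 700 → 350 → 175 → 526 → 263 → 790 → 395 → 1186 → 593 → 1780 → 890 → 445 → 1336 → 668 → 334 → 167 → 502 → 251 → 754 → 377 → 1132 → 566 → 283 → 850 → 425 → 1276 → 638 → 319 → 958 → 479 → 1438 → 719 → 2158 → 1079 → 3238 → 1619 → 4858 → 2429 → 7288 → 3644 → 1822 → 911 → 2734 → 1367 → 4102 → 2051 → 6154 → 3077 → 9232 → 4616 → 2308 → 1154 → 577 → 1732 → 866 → 433 → 1300 → 650 → 325 → 976 → 488 → 244 → 122 → 61 → 184 → 92 → 46 → 23 → 70 → 35 → 106 → 53 → 160 → 80 → 40 → 20 → 10 → 5 → 16 → 8 → 4 → 2 → 1
Total steps = 113

113 steps


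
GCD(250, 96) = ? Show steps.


250 = 2 * 96 + 58
96 = 1 * 58 + 38
58 = 1 * 38 + 20
38 = 1 * 20 + 18
20 = 1 * 18 + 2
18 = 9 * 2 + 0
GCD = 2


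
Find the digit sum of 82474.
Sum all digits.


8 + 2 + 4 + 7 + 4 = 25


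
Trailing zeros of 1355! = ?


floor(1355/5) = 271
floor(1355/25) = 54
floor(1355/125) = 10
floor(1355/625) = 2
Total = 337

337 trailing zeros


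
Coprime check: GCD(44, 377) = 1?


Euclidean algorithm:
377 = 8 * 44 + 25
44 = 1 * 25 + 19
25 = 1 * 19 + 6
19 = 3 * 6 + 1
6 = 6 * 1 + 0
GCD(44, 377) = 1

Yes, coprime (GCD = 1)


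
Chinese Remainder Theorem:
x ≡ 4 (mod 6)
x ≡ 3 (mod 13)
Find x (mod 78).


M = 6*13 = 78
M1 = M/6 = 13, M2 = M/13 = 6
M1^(-1) mod 6 = 1, M2^(-1) mod 13 = 11
x = 4*13*1 + 3*6*11 = 250
250 mod 78 = 16
Check: 16 mod 6 = 4 ✓, 16 mod 13 = 3 ✓

x ≡ 16 (mod 78)


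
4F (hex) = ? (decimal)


4F (base 16) = 79 (decimal)
79 (decimal) = 79 (base 10)


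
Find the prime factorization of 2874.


2874 / 2 = 1437
1437 / 3 = 479
479 / 479 = 1
2874 = 2 × 3 × 479


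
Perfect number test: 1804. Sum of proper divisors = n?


Proper divisors of 1804: 1, 2, 4, 11, 22, 41, 44, 82, 164, 451, 902
Sum = 1 + 2 + 4 + 11 + 22 + 41 + 44 + 82 + 164 + 451 + 902 = 1724

No, 1804 is not perfect (1724 ≠ 1804)


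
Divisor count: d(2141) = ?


2141 = 2141^1
d(2141) = (1+1) = 2

2 divisors


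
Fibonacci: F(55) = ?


Sequence: 1, 1, 2, 3, 5, 8, 13, 21, 34, 55, 89, 144, 233, 377, 610, 987, 1597, 2584, 4181, 6765, 10946, 17711, 28657, 46368, 75025, 121393, 196418, 317811, 514229, 832040, 1346269, 2178309, 3524578, 5702887, 9227465, 14930352, 24157817, 39088169, 63245986, 102334155, 165580141, 267914296, 433494437, 701408733, 1134903170, 1836311903, 2971215073, 4807526976, 7778742049, 12586269025, 20365011074, 32951280099, 53316291173, 86267571272, 139583862445
F(55) = 139583862445


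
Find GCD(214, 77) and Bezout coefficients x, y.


Tabular extended Euclidean (each row: r = 214*s + 77*t):
r=214, s=1, t=0
r=77, s=0, t=1
q=2: r=60, s=1, t=-2   [214*(1) + 77*(-2) = 60]
q=1: r=17, s=-1, t=3   [214*(-1) + 77*(3) = 17]
q=3: r=9, s=4, t=-11   [214*(4) + 77*(-11) = 9]
q=1: r=8, s=-5, t=14   [214*(-5) + 77*(14) = 8]
q=1: r=1, s=9, t=-25   [214*(9) + 77*(-25) = 1]
q=8: r=0, s=-77, t=214   [214*(-77) + 77*(214) = 0]
GCD = 1; from the row with r=1: x=9, y=-25
Check: 214*(9) + 77*(-25) = 1926 - 1925 = 1

GCD = 1, x = 9, y = -25


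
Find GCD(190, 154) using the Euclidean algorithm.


190 = 1 * 154 + 36
154 = 4 * 36 + 10
36 = 3 * 10 + 6
10 = 1 * 6 + 4
6 = 1 * 4 + 2
4 = 2 * 2 + 0
GCD = 2


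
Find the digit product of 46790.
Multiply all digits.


4 × 6 × 7 × 9 × 0 = 0


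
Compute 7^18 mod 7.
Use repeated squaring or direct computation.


7^1 mod 7 = 0
7^2 mod 7 = 0
7^3 mod 7 = 0
7^4 mod 7 = 0
7^5 mod 7 = 0
7^6 mod 7 = 0
7^7 mod 7 = 0
7^8 mod 7 = 0
7^9 mod 7 = 0
7^10 mod 7 = 0
7^11 mod 7 = 0
7^12 mod 7 = 0
7^13 mod 7 = 0
7^14 mod 7 = 0
7^15 mod 7 = 0
7^16 mod 7 = 0
7^17 mod 7 = 0
7^18 mod 7 = 0


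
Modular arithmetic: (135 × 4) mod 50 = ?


135 × 4 = 540
540 mod 50 = 40


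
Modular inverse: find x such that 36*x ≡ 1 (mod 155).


Use the extended Euclidean algorithm on (155, 36); each row r = 155*s + 36*t:
r=155, s=1, t=0
r=36, s=0, t=1
q=4: r=11, s=1, t=-4   [155*(1) + 36*(-4) = 11]
q=3: r=3, s=-3, t=13   [155*(-3) + 36*(13) = 3]
q=3: r=2, s=10, t=-43   [155*(10) + 36*(-43) = 2]
q=1: r=1, s=-13, t=56   [155*(-13) + 36*(56) = 1]
q=2: r=0, s=36, t=-155   [155*(36) + 36*(-155) = 0]
GCD = 1 with t = 56, so 36*(56) ≡ 1 (mod 155)
Inverse = 56 mod 155 = 56
Check: 36 * 56 = 2016 ≡ 1 (mod 155)

36^(-1) ≡ 56 (mod 155)


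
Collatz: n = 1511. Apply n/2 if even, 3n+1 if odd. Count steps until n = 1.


1511 → 4534 → 2267 → 6802 → 3401 → 10204 → 5102 → 2551 → 7654 → 3827 → 11482 → 5741 → 17224 → 8612 → 4306 → 2153 → 6460 → 3230 → 1615 → 4846 → 2423 → 7270 → 3635 → 10906 → 5453 → 16360 → 8180 → 4090 → 2045 → 6136 → 3068 → 1534 → 767 → 2302 → 1151 → 3454 → 1727 → 5182 → 2591 → 7774 → 3887 → 11662 → 5831 → 17494 → 8747 → 26242 → 13121 → 39364 → 19682 → 9841 → 29524 → 14762 → 7381 → 22144 → 11072 → 5536 → 2768 → 1384 → 692 → 346 → 173 → 520 → 260 → 130 → 65 → 196 → 98 → 49 → 148 → 74 → 37 → 112 → 56 → 28 → 14 → 7 → 22 → 11 → 34 → 17 → 52 → 26 → 13 → 40 → 20 → 10 → 5 → 16 → 8 → 4 → 2 → 1
Total steps = 91

91 steps


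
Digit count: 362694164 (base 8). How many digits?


362694164 in base 8 = 2547443024
Number of digits = 10

10 digits (base 8)


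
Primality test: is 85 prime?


85 / 5 = 17 (exact division)
85 is NOT prime.

No, 85 is not prime


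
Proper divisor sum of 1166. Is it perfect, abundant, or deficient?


Proper divisors: 1, 2, 11, 22, 53, 106, 583
Sum = 1 + 2 + 11 + 22 + 53 + 106 + 583 = 778
778 < 1166 → deficient

s(1166) = 778 (deficient)


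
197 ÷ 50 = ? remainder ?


197 = 50 * 3 + 47
Check: 150 + 47 = 197

q = 3, r = 47


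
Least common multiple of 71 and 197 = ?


GCD(71, 197) = 1
LCM = 71*197/1 = 13987/1 = 13987

LCM = 13987


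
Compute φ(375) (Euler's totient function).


375 = 3 × 5^3
Prime factors: 3, 5
φ(375) = 375 × (1-1/3) × (1-1/5)
= 375 × 2/3 × 4/5 = 200

φ(375) = 200


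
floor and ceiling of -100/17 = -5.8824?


-100/17 = -5.8824
floor = -6
ceil = -5

floor = -6, ceil = -5


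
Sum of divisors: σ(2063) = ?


Divisors of 2063: 1, 2063
Sum = 1 + 2063 = 2064

σ(2063) = 2064


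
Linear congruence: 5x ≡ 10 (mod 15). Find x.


GCD(5, 15) = 5 divides 10
Divide: 1x ≡ 2 (mod 3)
x ≡ 2 (mod 3)


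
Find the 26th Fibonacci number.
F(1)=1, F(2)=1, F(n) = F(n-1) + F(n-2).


Sequence: 1, 1, 2, 3, 5, 8, 13, 21, 34, 55, 89, 144, 233, 377, 610, 987, 1597, 2584, 4181, 6765, 10946, 17711, 28657, 46368, 75025, 121393
F(26) = 121393


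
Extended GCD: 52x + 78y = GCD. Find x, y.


Tabular extended Euclidean (each row: r = 52*s + 78*t):
r=52, s=1, t=0
r=78, s=0, t=1
q=0: r=52, s=1, t=0   [52*(1) + 78*(0) = 52]
q=1: r=26, s=-1, t=1   [52*(-1) + 78*(1) = 26]
q=2: r=0, s=3, t=-2   [52*(3) + 78*(-2) = 0]
GCD = 26; from the row with r=26: x=-1, y=1
Check: 52*(-1) + 78*(1) = -52 + 78 = 26

GCD = 26, x = -1, y = 1


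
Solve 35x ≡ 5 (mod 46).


GCD(35, 46) = 1, unique solution
a^(-1) mod 46 = 25
x = 25 * 5 mod 46 = 33

x ≡ 33 (mod 46)


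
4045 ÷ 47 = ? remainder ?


4045 = 47 * 86 + 3
Check: 4042 + 3 = 4045

q = 86, r = 3


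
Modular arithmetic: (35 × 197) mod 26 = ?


35 × 197 = 6895
6895 mod 26 = 5


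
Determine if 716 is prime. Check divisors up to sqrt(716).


716 / 2 = 358 (exact division)
716 is NOT prime.

No, 716 is not prime


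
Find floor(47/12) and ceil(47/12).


47/12 = 3.9167
floor = 3
ceil = 4

floor = 3, ceil = 4


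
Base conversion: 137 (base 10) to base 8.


137 (base 10) = 137 (decimal)
137 (decimal) = 211 (base 8)


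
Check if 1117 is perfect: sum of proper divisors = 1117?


Proper divisors of 1117: 1
Sum = 1 = 1

No, 1117 is not perfect (1 ≠ 1117)


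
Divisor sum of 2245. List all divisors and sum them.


Divisors of 2245: 1, 5, 449, 2245
Sum = 1 + 5 + 449 + 2245 = 2700

σ(2245) = 2700


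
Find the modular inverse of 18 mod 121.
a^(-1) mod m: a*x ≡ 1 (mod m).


Use the extended Euclidean algorithm on (121, 18); each row r = 121*s + 18*t:
r=121, s=1, t=0
r=18, s=0, t=1
q=6: r=13, s=1, t=-6   [121*(1) + 18*(-6) = 13]
q=1: r=5, s=-1, t=7   [121*(-1) + 18*(7) = 5]
q=2: r=3, s=3, t=-20   [121*(3) + 18*(-20) = 3]
q=1: r=2, s=-4, t=27   [121*(-4) + 18*(27) = 2]
q=1: r=1, s=7, t=-47   [121*(7) + 18*(-47) = 1]
q=2: r=0, s=-18, t=121   [121*(-18) + 18*(121) = 0]
GCD = 1 with t = -47, so 18*(-47) ≡ 1 (mod 121)
Inverse = -47 mod 121 = 74
Check: 18 * 74 = 1332 ≡ 1 (mod 121)

18^(-1) ≡ 74 (mod 121)


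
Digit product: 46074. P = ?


4 × 6 × 0 × 7 × 4 = 0


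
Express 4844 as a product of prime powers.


4844 / 2 = 2422
2422 / 2 = 1211
1211 / 7 = 173
173 / 173 = 1
4844 = 2^2 × 7 × 173


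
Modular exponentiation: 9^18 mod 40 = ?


9^1 mod 40 = 9
9^2 mod 40 = 1
9^3 mod 40 = 9
9^4 mod 40 = 1
9^5 mod 40 = 9
9^6 mod 40 = 1
9^7 mod 40 = 9
9^8 mod 40 = 1
9^9 mod 40 = 9
9^10 mod 40 = 1
9^11 mod 40 = 9
9^12 mod 40 = 1
9^13 mod 40 = 9
9^14 mod 40 = 1
9^15 mod 40 = 9
9^16 mod 40 = 1
9^17 mod 40 = 9
9^18 mod 40 = 1


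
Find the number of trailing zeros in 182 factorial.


floor(182/5) = 36
floor(182/25) = 7
floor(182/125) = 1
Total = 44

44 trailing zeros


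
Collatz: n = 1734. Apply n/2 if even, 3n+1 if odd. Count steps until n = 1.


1734 → 867 → 2602 → 1301 → 3904 → 1952 → 976 → 488 → 244 → 122 → 61 → 184 → 92 → 46 → 23 → 70 → 35 → 106 → 53 → 160 → 80 → 40 → 20 → 10 → 5 → 16 → 8 → 4 → 2 → 1
Total steps = 29

29 steps


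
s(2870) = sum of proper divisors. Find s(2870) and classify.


Proper divisors: 1, 2, 5, 7, 10, 14, 35, 41, 70, 82, 205, 287, 410, 574, 1435
Sum = 1 + 2 + 5 + 7 + 10 + 14 + 35 + 41 + 70 + 82 + 205 + 287 + 410 + 574 + 1435 = 3178
3178 > 2870 → abundant

s(2870) = 3178 (abundant)


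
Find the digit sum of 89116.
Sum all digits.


8 + 9 + 1 + 1 + 6 = 25


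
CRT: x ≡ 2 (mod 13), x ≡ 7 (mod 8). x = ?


M = 13*8 = 104
M1 = M/13 = 8, M2 = M/8 = 13
M1^(-1) mod 13 = 5, M2^(-1) mod 8 = 5
x = 2*8*5 + 7*13*5 = 535
535 mod 104 = 15
Check: 15 mod 13 = 2 ✓, 15 mod 8 = 7 ✓

x ≡ 15 (mod 104)


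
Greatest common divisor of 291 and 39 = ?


291 = 7 * 39 + 18
39 = 2 * 18 + 3
18 = 6 * 3 + 0
GCD = 3


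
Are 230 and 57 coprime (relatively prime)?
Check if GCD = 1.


Euclidean algorithm:
230 = 4 * 57 + 2
57 = 28 * 2 + 1
2 = 2 * 1 + 0
GCD(230, 57) = 1

Yes, coprime (GCD = 1)


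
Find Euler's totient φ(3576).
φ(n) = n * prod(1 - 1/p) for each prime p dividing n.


3576 = 2^3 × 3 × 149
Prime factors: 2, 3, 149
φ(3576) = 3576 × (1-1/2) × (1-1/3) × (1-1/149)
= 3576 × 1/2 × 2/3 × 148/149 = 1184

φ(3576) = 1184
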